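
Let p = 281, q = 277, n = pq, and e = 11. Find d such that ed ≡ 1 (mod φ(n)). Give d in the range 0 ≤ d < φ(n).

14051

φ(n) = (p−1)(q−1) = 280·276 = 77280.
Need d with 11·d ≡ 1 (mod 77280). Apply the extended Euclidean algorithm:
77280 = 7025×11 + 5
11 = 2×5 + 1
5 = 5×1 + 0
Back-substitute:
1 = 11 − 2·5
1 = −2·77280 + 14051·11
So 11·14051 ≡ 1 (mod 77280), hence d = 14051.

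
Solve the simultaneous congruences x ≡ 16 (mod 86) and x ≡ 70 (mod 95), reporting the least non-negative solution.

Write x = 16 + 86·k. Then 86·k ≡ 70 − 16 ≡ 54 (mod 95).
Need 86⁻¹ mod 95. Extended Euclid on (95, 86):
95 = 1·86 + 9
86 = 9·9 + 5
9 = 1·5 + 4
5 = 1·4 + 1
4 = 4·1 + 0
Back-substitute:
1 = 5 − 4
1 = −9 + 2·5
1 = 2·86 − 19·9
1 = −19·95 + 21·86
86⁻¹ ≡ 21 (mod 95), so k ≡ 21·54 ≡ 89 (mod 95).
x = 16 + 86·89 = 7670.

7670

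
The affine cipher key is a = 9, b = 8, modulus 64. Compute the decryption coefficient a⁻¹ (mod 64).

gcd(64, 9) by repeated division:
64 = 7*9 + 1
9 = 9*1 + 0
gcd = 1, so the inverse exists. Back-substitute:
1 = 64 − 7·9
So 9·(-7) ≡ 1 (mod 64), and -7 ≡ 57 (mod 64).

57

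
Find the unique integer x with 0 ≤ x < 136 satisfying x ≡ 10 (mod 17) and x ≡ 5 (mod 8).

61

Write x = 10 + 17·k. Then 17·k ≡ 5 − 10 ≡ 3 (mod 8).
Need 17⁻¹ mod 8. Extended Euclid on (8, 1):
8 = 8*1 + 0
17⁻¹ ≡ 1 (mod 8), so k ≡ 1·3 ≡ 3 (mod 8).
x = 10 + 17·3 = 61.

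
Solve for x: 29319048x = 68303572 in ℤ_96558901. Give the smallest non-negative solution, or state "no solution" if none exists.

First find gcd(29319048, 96558901):
96558901 = 3×29319048 + 8601757
29319048 = 3×8601757 + 3513777
8601757 = 2×3513777 + 1574203
3513777 = 2×1574203 + 365371
1574203 = 4×365371 + 112719
365371 = 3×112719 + 27214
112719 = 4×27214 + 3863
27214 = 7×3863 + 173
3863 = 22×173 + 57
173 = 3×57 + 2
57 = 28×2 + 1
2 = 2×1 + 0
gcd = 1, so a unique solution mod 96558901 exists.
Back-substitute for the Bézout coefficients:
1 = 57 − 28·2
1 = −28·173 + 85·57
1 = 85·3863 − 1898·173
1 = −1898·27214 + 13371·3863
1 = 13371·112719 − 55382·27214
1 = −55382·365371 + 179517·112719
1 = 179517·1574203 − 773450·365371
1 = −773450·3513777 + 1726417·1574203
1 = 1726417·8601757 − 4226284·3513777
1 = −4226284·29319048 + 14405269·8601757
1 = 14405269·96558901 − 47442091·29319048
So 29319048·(-47442091) ≡ 1 (mod 96558901), giving 29319048⁻¹ ≡ 49116810.
x ≡ 29319048⁻¹·68303572 ≡ 49116810·68303572 ≡ 7627705 (mod 96558901).

7627705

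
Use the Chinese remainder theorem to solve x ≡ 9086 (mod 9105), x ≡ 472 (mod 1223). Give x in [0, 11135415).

Write x = 9086 + 9105·k. Then 9105·k ≡ 472 − 9086 ≡ 1170 (mod 1223).
Need 9105⁻¹ mod 1223. Extended Euclid on (1223, 544):
1223 = 2*544 + 135
544 = 4*135 + 4
135 = 33*4 + 3
4 = 1*3 + 1
3 = 3*1 + 0
Back-substitute:
1 = 4 − 3
1 = −135 + 34·4
1 = 34·544 − 137·135
1 = −137·1223 + 308·544
9105⁻¹ ≡ 308 (mod 1223), so k ≡ 308·1170 ≡ 798 (mod 1223).
x = 9086 + 9105·798 = 7274876.

7274876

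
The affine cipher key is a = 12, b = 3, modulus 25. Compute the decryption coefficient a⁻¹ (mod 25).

23

Apply the Euclidean algorithm to 25 and 12:
25 = 2·12 + 1
12 = 12·1 + 0
Since gcd(12, 25) = 1, back-substitute to write 1 as a combination:
1 = 25 − 2·12
So 12·(-2) ≡ 1 (mod 25), and -2 ≡ 23 (mod 25).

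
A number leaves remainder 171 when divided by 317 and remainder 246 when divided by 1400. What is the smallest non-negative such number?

372646

Write x = 171 + 317·k. Then 317·k ≡ 246 − 171 ≡ 75 (mod 1400).
Need 317⁻¹ mod 1400. Extended Euclid on (1400, 317):
1400 = 4*317 + 132
317 = 2*132 + 53
132 = 2*53 + 26
53 = 2*26 + 1
26 = 26*1 + 0
Back-substitute:
1 = 53 − 2·26
1 = −2·132 + 5·53
1 = 5·317 − 12·132
1 = −12·1400 + 53·317
317⁻¹ ≡ 53 (mod 1400), so k ≡ 53·75 ≡ 1175 (mod 1400).
x = 171 + 317·1175 = 372646.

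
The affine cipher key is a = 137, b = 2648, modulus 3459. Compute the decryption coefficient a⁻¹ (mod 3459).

101

Run Euclid on (3459, 137):
3459 = 25*137 + 34
137 = 4*34 + 1
34 = 34*1 + 0
The gcd is 1. Working backward:
1 = 137 − 4·34
1 = −4·3459 + 101·137
So 137·101 ≡ 1 (mod 3459).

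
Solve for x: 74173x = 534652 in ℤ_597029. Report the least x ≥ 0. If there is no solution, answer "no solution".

First find gcd(74173, 597029):
597029 = 8×74173 + 3645
74173 = 20×3645 + 1273
3645 = 2×1273 + 1099
1273 = 1×1099 + 174
1099 = 6×174 + 55
174 = 3×55 + 9
55 = 6×9 + 1
9 = 9×1 + 0
gcd = 1, so a unique solution mod 597029 exists.
Back-substitute for the Bézout coefficients:
1 = 55 − 6·9
1 = −6·174 + 19·55
1 = 19·1099 − 120·174
1 = −120·1273 + 139·1099
1 = 139·3645 − 398·1273
1 = −398·74173 + 8099·3645
1 = 8099·597029 − 65190·74173
So 74173·(-65190) ≡ 1 (mod 597029), giving 74173⁻¹ ≡ 531839.
x ≡ 74173⁻¹·534652 ≡ 531839·534652 ≡ 589140 (mod 597029).

589140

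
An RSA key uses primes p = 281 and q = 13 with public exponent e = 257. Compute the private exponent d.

φ(n) = (p−1)(q−1) = 280·12 = 3360.
Need d with 257·d ≡ 1 (mod 3360). Apply the extended Euclidean algorithm:
3360 = 13×257 + 19
257 = 13×19 + 10
19 = 1×10 + 9
10 = 1×9 + 1
9 = 9×1 + 0
Back-substitute:
1 = 10 − 9
1 = −19 + 2·10
1 = 2·257 − 27·19
1 = −27·3360 + 353·257
So 257·353 ≡ 1 (mod 3360), hence d = 353.

353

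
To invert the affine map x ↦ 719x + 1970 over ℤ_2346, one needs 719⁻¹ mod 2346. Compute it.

Extended Euclidean algorithm:
2346 = 3*719 + 189
719 = 3*189 + 152
189 = 1*152 + 37
152 = 4*37 + 4
37 = 9*4 + 1
4 = 4*1 + 0
The gcd is 1. Working backward:
1 = 37 − 9·4
1 = −9·152 + 37·37
1 = 37·189 − 46·152
1 = −46·719 + 175·189
1 = 175·2346 − 571·719
Thus 719·(-571) ≡ 1 (mod 2346); reducing, -571 mod 2346 = 1775.

1775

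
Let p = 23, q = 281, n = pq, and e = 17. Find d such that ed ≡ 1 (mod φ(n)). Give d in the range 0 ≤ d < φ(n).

φ(n) = (p−1)(q−1) = 22·280 = 6160.
Need d with 17·d ≡ 1 (mod 6160). Apply the extended Euclidean algorithm:
6160 = 362·17 + 6
17 = 2·6 + 5
6 = 1·5 + 1
5 = 5·1 + 0
Back-substitute:
1 = 6 − 5
1 = −17 + 3·6
1 = 3·6160 − 1087·17
So 17·(-1087) ≡ 1 (mod 6160), hence d ≡ -1087 ≡ 5073 (mod 6160).

5073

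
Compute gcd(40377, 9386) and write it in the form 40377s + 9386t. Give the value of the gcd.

1

Apply Euclid's algorithm to 40377 and 9386:
40377 = 4*9386 + 2833
9386 = 3*2833 + 887
2833 = 3*887 + 172
887 = 5*172 + 27
172 = 6*27 + 10
27 = 2*10 + 7
10 = 1*7 + 3
7 = 2*3 + 1
3 = 3*1 + 0
gcd(40377, 9386) = 1.
Back-substituting:
1 = 7 − 2·3
1 = −2·10 + 3·7
1 = 3·27 − 8·10
1 = −8·172 + 51·27
1 = 51·887 − 263·172
1 = −263·2833 + 840·887
1 = 840·9386 − 2783·2833
1 = −2783·40377 + 11972·9386
So 1 = (-2783)·40377 + (11972)·9386.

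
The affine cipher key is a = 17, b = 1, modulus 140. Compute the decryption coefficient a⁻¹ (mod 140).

33

gcd(140, 17) by repeated division:
140 = 8*17 + 4
17 = 4*4 + 1
4 = 4*1 + 0
The gcd is 1. Working backward:
1 = 17 − 4·4
1 = −4·140 + 33·17
So 17·33 ≡ 1 (mod 140).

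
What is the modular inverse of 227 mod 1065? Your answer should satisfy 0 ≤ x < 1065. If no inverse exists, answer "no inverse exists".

gcd(1065, 227) by repeated division:
1065 = 4×227 + 157
227 = 1×157 + 70
157 = 2×70 + 17
70 = 4×17 + 2
17 = 8×2 + 1
2 = 2×1 + 0
Since gcd(227, 1065) = 1, back-substitute to write 1 as a combination:
1 = 17 − 8·2
1 = −8·70 + 33·17
1 = 33·157 − 74·70
1 = −74·227 + 107·157
1 = 107·1065 − 502·227
Thus 227·(-502) ≡ 1 (mod 1065); reducing, -502 mod 1065 = 563.

563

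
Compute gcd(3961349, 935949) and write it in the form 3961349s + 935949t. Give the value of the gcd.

Euclidean algorithm:
3961349 = 4×935949 + 217553
935949 = 4×217553 + 65737
217553 = 3×65737 + 20342
65737 = 3×20342 + 4711
20342 = 4×4711 + 1498
4711 = 3×1498 + 217
1498 = 6×217 + 196
217 = 1×196 + 21
196 = 9×21 + 7
21 = 3×7 + 0
gcd(3961349, 935949) = 7.
Back-substituting:
7 = 196 − 9·21
7 = −9·217 + 10·196
7 = 10·1498 − 69·217
7 = −69·4711 + 217·1498
7 = 217·20342 − 937·4711
7 = −937·65737 + 3028·20342
7 = 3028·217553 − 10021·65737
7 = −10021·935949 + 43112·217553
7 = 43112·3961349 − 182469·935949
So 7 = (43112)·3961349 + (-182469)·935949.

7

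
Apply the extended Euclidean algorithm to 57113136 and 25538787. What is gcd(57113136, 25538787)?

Repeated division:
57113136 = 2×25538787 + 6035562
25538787 = 4×6035562 + 1396539
6035562 = 4×1396539 + 449406
1396539 = 3×449406 + 48321
449406 = 9×48321 + 14517
48321 = 3×14517 + 4770
14517 = 3×4770 + 207
4770 = 23×207 + 9
207 = 23×9 + 0
gcd(57113136, 25538787) = 9.
Back-substituting:
9 = 4770 − 23·207
9 = −23·14517 + 70·4770
9 = 70·48321 − 233·14517
9 = −233·449406 + 2167·48321
9 = 2167·1396539 − 6734·449406
9 = −6734·6035562 + 29103·1396539
9 = 29103·25538787 − 123146·6035562
9 = −123146·57113136 + 275395·25538787
So 9 = (-123146)·57113136 + (275395)·25538787.

9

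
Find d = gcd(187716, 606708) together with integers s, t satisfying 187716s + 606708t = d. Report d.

Euclidean algorithm:
606708 = 3*187716 + 43560
187716 = 4*43560 + 13476
43560 = 3*13476 + 3132
13476 = 4*3132 + 948
3132 = 3*948 + 288
948 = 3*288 + 84
288 = 3*84 + 36
84 = 2*36 + 12
36 = 3*12 + 0
gcd(187716, 606708) = 12.
Back-substituting:
12 = 84 − 2·36
12 = −2·288 + 7·84
12 = 7·948 − 23·288
12 = −23·3132 + 76·948
12 = 76·13476 − 327·3132
12 = −327·43560 + 1057·13476
12 = 1057·187716 − 4555·43560
12 = −4555·606708 + 14722·187716
So 12 = (-4555)·606708 + (14722)·187716.

12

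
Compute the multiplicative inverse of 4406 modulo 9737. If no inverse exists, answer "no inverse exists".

gcd(9737, 4406) by repeated division:
9737 = 2×4406 + 925
4406 = 4×925 + 706
925 = 1×706 + 219
706 = 3×219 + 49
219 = 4×49 + 23
49 = 2×23 + 3
23 = 7×3 + 2
3 = 1×2 + 1
2 = 2×1 + 0
Since gcd(4406, 9737) = 1, back-substitute to write 1 as a combination:
1 = 3 − 2
1 = −23 + 8·3
1 = 8·49 − 17·23
1 = −17·219 + 76·49
1 = 76·706 − 245·219
1 = −245·925 + 321·706
1 = 321·4406 − 1529·925
1 = −1529·9737 + 3379·4406
So 4406·3379 ≡ 1 (mod 9737).

3379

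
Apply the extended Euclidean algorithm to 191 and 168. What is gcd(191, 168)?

Repeated division:
191 = 1·168 + 23
168 = 7·23 + 7
23 = 3·7 + 2
7 = 3·2 + 1
2 = 2·1 + 0
gcd(191, 168) = 1.
Back-substituting:
1 = 7 − 3·2
1 = −3·23 + 10·7
1 = 10·168 − 73·23
1 = −73·191 + 83·168
So 1 = (-73)·191 + (83)·168.

1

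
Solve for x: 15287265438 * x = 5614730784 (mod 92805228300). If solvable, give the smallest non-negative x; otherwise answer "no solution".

First find gcd(15287265438, 92805228300):
92805228300 = 6·15287265438 + 1081635672
15287265438 = 14·1081635672 + 144366030
1081635672 = 7·144366030 + 71073462
144366030 = 2·71073462 + 2219106
71073462 = 32·2219106 + 62070
2219106 = 35·62070 + 46656
62070 = 1·46656 + 15414
46656 = 3·15414 + 414
15414 = 37·414 + 96
414 = 4·96 + 30
96 = 3·30 + 6
30 = 5·6 + 0
gcd = 6 and 6 | 5614730784, so solutions exist. Divide through by 6: 2547877573x ≡ 935788464 (mod 15467538050).
Now find 2547877573⁻¹ mod 15467538050:
15467538050 = 6·2547877573 + 180272612
2547877573 = 14·180272612 + 24061005
180272612 = 7·24061005 + 11845577
24061005 = 2·11845577 + 369851
11845577 = 32·369851 + 10345
369851 = 35·10345 + 7776
10345 = 1·7776 + 2569
7776 = 3·2569 + 69
2569 = 37·69 + 16
69 = 4·16 + 5
16 = 3·5 + 1
5 = 5·1 + 0
Back-substitute:
1 = 16 − 3·5
1 = −3·69 + 13·16
1 = 13·2569 − 484·69
1 = −484·7776 + 1465·2569
1 = 1465·10345 − 1949·7776
1 = −1949·369851 + 69680·10345
1 = 69680·11845577 − 2231709·369851
1 = −2231709·24061005 + 4533098·11845577
1 = 4533098·180272612 − 33963395·24061005
1 = −33963395·2547877573 + 480020628·180272612
1 = 480020628·15467538050 − 2914087163·2547877573
So 2547877573·(-2914087163) ≡ 1 (mod 15467538050), i.e. 2547877573⁻¹ ≡ 12553450887.
Then x ≡ 12553450887·935788464 ≡ 3432912768 (mod 15467538050); the smallest non-negative solution is x = 3432912768.

3432912768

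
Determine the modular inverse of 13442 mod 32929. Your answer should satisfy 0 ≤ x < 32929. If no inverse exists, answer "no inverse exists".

no inverse exists

Euclidean algorithm on 32929, 13442:
32929 = 2·13442 + 6045
13442 = 2·6045 + 1352
6045 = 4·1352 + 637
1352 = 2·637 + 78
637 = 8·78 + 13
78 = 6·13 + 0
The gcd is 13, not 1, hence no inverse exists.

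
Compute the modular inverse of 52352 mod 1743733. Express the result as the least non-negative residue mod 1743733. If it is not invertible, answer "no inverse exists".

gcd(1743733, 52352) by repeated division:
1743733 = 33*52352 + 16117
52352 = 3*16117 + 4001
16117 = 4*4001 + 113
4001 = 35*113 + 46
113 = 2*46 + 21
46 = 2*21 + 4
21 = 5*4 + 1
4 = 4*1 + 0
Since gcd(52352, 1743733) = 1, back-substitute to write 1 as a combination:
1 = 21 − 5·4
1 = −5·46 + 11·21
1 = 11·113 − 27·46
1 = −27·4001 + 956·113
1 = 956·16117 − 3851·4001
1 = −3851·52352 + 12509·16117
1 = 12509·1743733 − 416648·52352
Hence 52352⁻¹ ≡ -416648 ≡ 1327085 (mod 1743733).

1327085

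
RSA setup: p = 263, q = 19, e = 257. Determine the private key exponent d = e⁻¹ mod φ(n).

φ(n) = (p−1)(q−1) = 262·18 = 4716.
Need d with 257·d ≡ 1 (mod 4716). Apply the extended Euclidean algorithm:
4716 = 18*257 + 90
257 = 2*90 + 77
90 = 1*77 + 13
77 = 5*13 + 12
13 = 1*12 + 1
12 = 12*1 + 0
Back-substitute:
1 = 13 − 12
1 = −77 + 6·13
1 = 6·90 − 7·77
1 = −7·257 + 20·90
1 = 20·4716 − 367·257
So 257·(-367) ≡ 1 (mod 4716), hence d ≡ -367 ≡ 4349 (mod 4716).

4349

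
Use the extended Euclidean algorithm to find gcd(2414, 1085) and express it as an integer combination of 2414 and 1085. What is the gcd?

Apply Euclid's algorithm to 2414 and 1085:
2414 = 2×1085 + 244
1085 = 4×244 + 109
244 = 2×109 + 26
109 = 4×26 + 5
26 = 5×5 + 1
5 = 5×1 + 0
gcd(2414, 1085) = 1.
Working backward:
1 = 26 − 5·5
1 = −5·109 + 21·26
1 = 21·244 − 47·109
1 = −47·1085 + 209·244
1 = 209·2414 − 465·1085
So 1 = (209)·2414 + (-465)·1085.

1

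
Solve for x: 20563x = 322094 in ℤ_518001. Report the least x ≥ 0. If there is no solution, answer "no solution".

237818

First find gcd(20563, 518001):
518001 = 25·20563 + 3926
20563 = 5·3926 + 933
3926 = 4·933 + 194
933 = 4·194 + 157
194 = 1·157 + 37
157 = 4·37 + 9
37 = 4·9 + 1
9 = 9·1 + 0
gcd = 1, so a unique solution mod 518001 exists.
Back-substitute for the Bézout coefficients:
1 = 37 − 4·9
1 = −4·157 + 17·37
1 = 17·194 − 21·157
1 = −21·933 + 101·194
1 = 101·3926 − 425·933
1 = −425·20563 + 2226·3926
1 = 2226·518001 − 56075·20563
So 20563·(-56075) ≡ 1 (mod 518001), giving 20563⁻¹ ≡ 461926.
x ≡ 20563⁻¹·322094 ≡ 461926·322094 ≡ 237818 (mod 518001).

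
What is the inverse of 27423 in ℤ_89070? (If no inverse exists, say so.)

no inverse exists

Compute gcd(27423, 89070):
89070 = 3×27423 + 6801
27423 = 4×6801 + 219
6801 = 31×219 + 12
219 = 18×12 + 3
12 = 4×3 + 0
The gcd is 3, not 1, hence no inverse exists.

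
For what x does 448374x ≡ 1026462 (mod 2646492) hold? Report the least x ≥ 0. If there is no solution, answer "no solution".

First find gcd(448374, 2646492):
2646492 = 5·448374 + 404622
448374 = 1·404622 + 43752
404622 = 9·43752 + 10854
43752 = 4·10854 + 336
10854 = 32·336 + 102
336 = 3·102 + 30
102 = 3·30 + 12
30 = 2·12 + 6
12 = 2·6 + 0
gcd = 6 and 6 | 1026462, so solutions exist. Divide through by 6: 74729x ≡ 171077 (mod 441082).
Now find 74729⁻¹ mod 441082:
441082 = 5*74729 + 67437
74729 = 1*67437 + 7292
67437 = 9*7292 + 1809
7292 = 4*1809 + 56
1809 = 32*56 + 17
56 = 3*17 + 5
17 = 3*5 + 2
5 = 2*2 + 1
2 = 2*1 + 0
Back-substitute:
1 = 5 − 2·2
1 = −2·17 + 7·5
1 = 7·56 − 23·17
1 = −23·1809 + 743·56
1 = 743·7292 − 2995·1809
1 = −2995·67437 + 27698·7292
1 = 27698·74729 − 30693·67437
1 = −30693·441082 + 181163·74729
So 74729⁻¹ ≡ 181163 (mod 441082).
Then x ≡ 181163·171077 ≡ 195821 (mod 441082); the smallest non-negative solution is x = 195821.

195821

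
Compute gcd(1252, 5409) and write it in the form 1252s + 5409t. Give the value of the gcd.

1

Apply Euclid's algorithm to 5409 and 1252:
5409 = 4×1252 + 401
1252 = 3×401 + 49
401 = 8×49 + 9
49 = 5×9 + 4
9 = 2×4 + 1
4 = 4×1 + 0
gcd(1252, 5409) = 1.
Back-substituting:
1 = 9 − 2·4
1 = −2·49 + 11·9
1 = 11·401 − 90·49
1 = −90·1252 + 281·401
1 = 281·5409 − 1214·1252
So 1 = (281)·5409 + (-1214)·1252.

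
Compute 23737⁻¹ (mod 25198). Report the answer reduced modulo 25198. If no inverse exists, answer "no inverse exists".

Apply the Euclidean algorithm to 25198 and 23737:
25198 = 1·23737 + 1461
23737 = 16·1461 + 361
1461 = 4·361 + 17
361 = 21·17 + 4
17 = 4·4 + 1
4 = 4·1 + 0
gcd = 1, so the inverse exists. Back-substitute:
1 = 17 − 4·4
1 = −4·361 + 85·17
1 = 85·1461 − 344·361
1 = −344·23737 + 5589·1461
1 = 5589·25198 − 5933·23737
Hence 23737⁻¹ ≡ -5933 ≡ 19265 (mod 25198).

19265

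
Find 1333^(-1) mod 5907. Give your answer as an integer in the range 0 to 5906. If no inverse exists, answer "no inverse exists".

Run Euclid on (5907, 1333):
5907 = 4*1333 + 575
1333 = 2*575 + 183
575 = 3*183 + 26
183 = 7*26 + 1
26 = 26*1 + 0
Since gcd(1333, 5907) = 1, back-substitute to write 1 as a combination:
1 = 183 − 7·26
1 = −7·575 + 22·183
1 = 22·1333 − 51·575
1 = −51·5907 + 226·1333
So 1333·226 ≡ 1 (mod 5907).

226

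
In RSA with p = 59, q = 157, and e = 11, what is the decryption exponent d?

7403

φ(n) = (p−1)(q−1) = 58·156 = 9048.
Need d with 11·d ≡ 1 (mod 9048). Apply the extended Euclidean algorithm:
9048 = 822·11 + 6
11 = 1·6 + 5
6 = 1·5 + 1
5 = 5·1 + 0
Back-substitute:
1 = 6 − 5
1 = −11 + 2·6
1 = 2·9048 − 1645·11
So 11·(-1645) ≡ 1 (mod 9048), hence d ≡ -1645 ≡ 7403 (mod 9048).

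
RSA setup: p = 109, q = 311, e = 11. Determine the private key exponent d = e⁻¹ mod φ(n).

φ(n) = (p−1)(q−1) = 108·310 = 33480.
Need d with 11·d ≡ 1 (mod 33480). Apply the extended Euclidean algorithm:
33480 = 3043*11 + 7
11 = 1*7 + 4
7 = 1*4 + 3
4 = 1*3 + 1
3 = 3*1 + 0
Back-substitute:
1 = 4 − 3
1 = −7 + 2·4
1 = 2·11 − 3·7
1 = −3·33480 + 9131·11
So 11·9131 ≡ 1 (mod 33480), hence d = 9131.

9131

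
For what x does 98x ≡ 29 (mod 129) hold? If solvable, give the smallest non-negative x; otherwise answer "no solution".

First find gcd(98, 129):
129 = 1×98 + 31
98 = 3×31 + 5
31 = 6×5 + 1
5 = 5×1 + 0
gcd = 1, so a unique solution mod 129 exists.
Back-substitute for the Bézout coefficients:
1 = 31 − 6·5
1 = −6·98 + 19·31
1 = 19·129 − 25·98
So 98·(-25) ≡ 1 (mod 129), giving 98⁻¹ ≡ 104.
x ≡ 98⁻¹·29 ≡ 104·29 ≡ 49 (mod 129).

49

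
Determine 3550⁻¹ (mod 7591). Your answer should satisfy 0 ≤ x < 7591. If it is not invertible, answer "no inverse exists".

5643

Run Euclid on (7591, 3550):
7591 = 2·3550 + 491
3550 = 7·491 + 113
491 = 4·113 + 39
113 = 2·39 + 35
39 = 1·35 + 4
35 = 8·4 + 3
4 = 1·3 + 1
3 = 3·1 + 0
gcd = 1, so the inverse exists. Back-substitute:
1 = 4 − 3
1 = −35 + 9·4
1 = 9·39 − 10·35
1 = −10·113 + 29·39
1 = 29·491 − 126·113
1 = −126·3550 + 911·491
1 = 911·7591 − 1948·3550
So 3550·(-1948) ≡ 1 (mod 7591), and -1948 ≡ 5643 (mod 7591).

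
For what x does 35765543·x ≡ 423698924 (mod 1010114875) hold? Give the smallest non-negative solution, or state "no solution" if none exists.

7489943

First find gcd(35765543, 1010114875):
1010114875 = 28*35765543 + 8679671
35765543 = 4*8679671 + 1046859
8679671 = 8*1046859 + 304799
1046859 = 3*304799 + 132462
304799 = 2*132462 + 39875
132462 = 3*39875 + 12837
39875 = 3*12837 + 1364
12837 = 9*1364 + 561
1364 = 2*561 + 242
561 = 2*242 + 77
242 = 3*77 + 11
77 = 7*11 + 0
gcd = 11 and 11 | 423698924, so solutions exist. Divide through by 11: 3251413x ≡ 38518084 (mod 91828625).
Now find 3251413⁻¹ mod 91828625:
91828625 = 28×3251413 + 789061
3251413 = 4×789061 + 95169
789061 = 8×95169 + 27709
95169 = 3×27709 + 12042
27709 = 2×12042 + 3625
12042 = 3×3625 + 1167
3625 = 3×1167 + 124
1167 = 9×124 + 51
124 = 2×51 + 22
51 = 2×22 + 7
22 = 3×7 + 1
7 = 7×1 + 0
Back-substitute:
1 = 22 − 3·7
1 = −3·51 + 7·22
1 = 7·124 − 17·51
1 = −17·1167 + 160·124
1 = 160·3625 − 497·1167
1 = −497·12042 + 1651·3625
1 = 1651·27709 − 3799·12042
1 = −3799·95169 + 13048·27709
1 = 13048·789061 − 108183·95169
1 = −108183·3251413 + 445780·789061
1 = 445780·91828625 − 12590023·3251413
So 3251413·(-12590023) ≡ 1 (mod 91828625), i.e. 3251413⁻¹ ≡ 79238602.
Then x ≡ 79238602·38518084 ≡ 7489943 (mod 91828625); the smallest non-negative solution is x = 7489943.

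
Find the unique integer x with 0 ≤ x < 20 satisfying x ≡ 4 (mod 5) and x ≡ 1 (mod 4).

9

Write x = 4 + 5·k. Then 5·k ≡ 1 − 4 ≡ 1 (mod 4).
Need 5⁻¹ mod 4. Extended Euclid on (4, 1):
4 = 4*1 + 0
5⁻¹ ≡ 1 (mod 4), so k ≡ 1·1 ≡ 1 (mod 4).
x = 4 + 5·1 = 9.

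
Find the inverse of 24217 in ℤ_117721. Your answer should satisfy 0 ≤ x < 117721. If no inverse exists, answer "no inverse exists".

86751

Apply the Euclidean algorithm to 117721 and 24217:
117721 = 4*24217 + 20853
24217 = 1*20853 + 3364
20853 = 6*3364 + 669
3364 = 5*669 + 19
669 = 35*19 + 4
19 = 4*4 + 3
4 = 1*3 + 1
3 = 3*1 + 0
gcd = 1, so the inverse exists. Back-substitute:
1 = 4 − 3
1 = −19 + 5·4
1 = 5·669 − 176·19
1 = −176·3364 + 885·669
1 = 885·20853 − 5486·3364
1 = −5486·24217 + 6371·20853
1 = 6371·117721 − 30970·24217
Hence 24217⁻¹ ≡ -30970 ≡ 86751 (mod 117721).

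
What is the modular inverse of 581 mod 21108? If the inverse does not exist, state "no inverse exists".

Extended Euclidean algorithm:
21108 = 36·581 + 192
581 = 3·192 + 5
192 = 38·5 + 2
5 = 2·2 + 1
2 = 2·1 + 0
The gcd is 1. Working backward:
1 = 5 − 2·2
1 = −2·192 + 77·5
1 = 77·581 − 233·192
1 = −233·21108 + 8465·581
So 581·8465 ≡ 1 (mod 21108).

8465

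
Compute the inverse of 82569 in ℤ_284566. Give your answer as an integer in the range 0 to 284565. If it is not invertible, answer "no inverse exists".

94073

gcd(284566, 82569) by repeated division:
284566 = 3·82569 + 36859
82569 = 2·36859 + 8851
36859 = 4·8851 + 1455
8851 = 6·1455 + 121
1455 = 12·121 + 3
121 = 40·3 + 1
3 = 3·1 + 0
The gcd is 1. Working backward:
1 = 121 − 40·3
1 = −40·1455 + 481·121
1 = 481·8851 − 2926·1455
1 = −2926·36859 + 12185·8851
1 = 12185·82569 − 27296·36859
1 = −27296·284566 + 94073·82569
So 82569·94073 ≡ 1 (mod 284566).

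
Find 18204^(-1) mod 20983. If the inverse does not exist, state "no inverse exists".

gcd(20983, 18204) by repeated division:
20983 = 1*18204 + 2779
18204 = 6*2779 + 1530
2779 = 1*1530 + 1249
1530 = 1*1249 + 281
1249 = 4*281 + 125
281 = 2*125 + 31
125 = 4*31 + 1
31 = 31*1 + 0
The gcd is 1. Working backward:
1 = 125 − 4·31
1 = −4·281 + 9·125
1 = 9·1249 − 40·281
1 = −40·1530 + 49·1249
1 = 49·2779 − 89·1530
1 = −89·18204 + 583·2779
1 = 583·20983 − 672·18204
So 18204·(-672) ≡ 1 (mod 20983), and -672 ≡ 20311 (mod 20983).

20311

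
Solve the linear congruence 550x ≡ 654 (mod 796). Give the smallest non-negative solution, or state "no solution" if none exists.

75

First find gcd(550, 796):
796 = 1·550 + 246
550 = 2·246 + 58
246 = 4·58 + 14
58 = 4·14 + 2
14 = 7·2 + 0
gcd = 2 and 2 | 654, so solutions exist. Divide through by 2: 275x ≡ 327 (mod 398).
Now find 275⁻¹ mod 398:
398 = 1×275 + 123
275 = 2×123 + 29
123 = 4×29 + 7
29 = 4×7 + 1
7 = 7×1 + 0
Back-substitute:
1 = 29 − 4·7
1 = −4·123 + 17·29
1 = 17·275 − 38·123
1 = −38·398 + 55·275
So 275⁻¹ ≡ 55 (mod 398).
Then x ≡ 55·327 ≡ 75 (mod 398); the smallest non-negative solution is x = 75.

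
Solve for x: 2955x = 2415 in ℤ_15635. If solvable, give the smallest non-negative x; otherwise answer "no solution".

First find gcd(2955, 15635):
15635 = 5×2955 + 860
2955 = 3×860 + 375
860 = 2×375 + 110
375 = 3×110 + 45
110 = 2×45 + 20
45 = 2×20 + 5
20 = 4×5 + 0
gcd = 5 and 5 | 2415, so solutions exist. Divide through by 5: 591x ≡ 483 (mod 3127).
Now find 591⁻¹ mod 3127:
3127 = 5*591 + 172
591 = 3*172 + 75
172 = 2*75 + 22
75 = 3*22 + 9
22 = 2*9 + 4
9 = 2*4 + 1
4 = 4*1 + 0
Back-substitute:
1 = 9 − 2·4
1 = −2·22 + 5·9
1 = 5·75 − 17·22
1 = −17·172 + 39·75
1 = 39·591 − 134·172
1 = −134·3127 + 709·591
So 591⁻¹ ≡ 709 (mod 3127).
Then x ≡ 709·483 ≡ 1604 (mod 3127); the smallest non-negative solution is x = 1604.

1604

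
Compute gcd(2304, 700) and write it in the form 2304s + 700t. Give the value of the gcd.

4

Euclidean algorithm:
2304 = 3×700 + 204
700 = 3×204 + 88
204 = 2×88 + 28
88 = 3×28 + 4
28 = 7×4 + 0
gcd(2304, 700) = 4.
Express as a combination:
4 = 88 − 3·28
4 = −3·204 + 7·88
4 = 7·700 − 24·204
4 = −24·2304 + 79·700
So 4 = (-24)·2304 + (79)·700.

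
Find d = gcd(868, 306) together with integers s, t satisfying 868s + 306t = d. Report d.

2

Repeated division:
868 = 2*306 + 256
306 = 1*256 + 50
256 = 5*50 + 6
50 = 8*6 + 2
6 = 3*2 + 0
gcd(868, 306) = 2.
Working backward:
2 = 50 − 8·6
2 = −8·256 + 41·50
2 = 41·306 − 49·256
2 = −49·868 + 139·306
So 2 = (-49)·868 + (139)·306.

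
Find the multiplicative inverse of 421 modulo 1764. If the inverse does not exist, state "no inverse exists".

1345

gcd(1764, 421) by repeated division:
1764 = 4×421 + 80
421 = 5×80 + 21
80 = 3×21 + 17
21 = 1×17 + 4
17 = 4×4 + 1
4 = 4×1 + 0
The gcd is 1. Working backward:
1 = 17 − 4·4
1 = −4·21 + 5·17
1 = 5·80 − 19·21
1 = −19·421 + 100·80
1 = 100·1764 − 419·421
Hence 421⁻¹ ≡ -419 ≡ 1345 (mod 1764).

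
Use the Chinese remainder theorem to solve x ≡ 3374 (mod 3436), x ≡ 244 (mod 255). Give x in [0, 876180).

175174

Write x = 3374 + 3436·k. Then 3436·k ≡ 244 − 3374 ≡ 185 (mod 255).
Need 3436⁻¹ mod 255. Extended Euclid on (255, 121):
255 = 2·121 + 13
121 = 9·13 + 4
13 = 3·4 + 1
4 = 4·1 + 0
Back-substitute:
1 = 13 − 3·4
1 = −3·121 + 28·13
1 = 28·255 − 59·121
3436⁻¹ ≡ 196 (mod 255), so k ≡ 196·185 ≡ 50 (mod 255).
x = 3374 + 3436·50 = 175174.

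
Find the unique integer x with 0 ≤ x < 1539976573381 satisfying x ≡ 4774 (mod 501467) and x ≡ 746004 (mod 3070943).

Write x = 4774 + 501467·k. Then 501467·k ≡ 746004 − 4774 ≡ 741230 (mod 3070943).
Need 501467⁻¹ mod 3070943. Extended Euclid on (3070943, 501467):
3070943 = 6×501467 + 62141
501467 = 8×62141 + 4339
62141 = 14×4339 + 1395
4339 = 3×1395 + 154
1395 = 9×154 + 9
154 = 17×9 + 1
9 = 9×1 + 0
Back-substitute:
1 = 154 − 17·9
1 = −17·1395 + 154·154
1 = 154·4339 − 479·1395
1 = −479·62141 + 6860·4339
1 = 6860·501467 − 55359·62141
1 = −55359·3070943 + 339014·501467
501467⁻¹ ≡ 339014 (mod 3070943), so k ≡ 339014·741230 ≡ 1294359 (mod 3070943).
x = 4774 + 501467·1294359 = 649078329427.

649078329427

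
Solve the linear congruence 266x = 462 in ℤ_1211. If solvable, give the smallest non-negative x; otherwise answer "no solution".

First find gcd(266, 1211):
1211 = 4·266 + 147
266 = 1·147 + 119
147 = 1·119 + 28
119 = 4·28 + 7
28 = 4·7 + 0
gcd = 7 and 7 | 462, so solutions exist. Divide through by 7: 38x ≡ 66 (mod 173).
Now find 38⁻¹ mod 173:
173 = 4*38 + 21
38 = 1*21 + 17
21 = 1*17 + 4
17 = 4*4 + 1
4 = 4*1 + 0
Back-substitute:
1 = 17 − 4·4
1 = −4·21 + 5·17
1 = 5·38 − 9·21
1 = −9·173 + 41·38
So 38⁻¹ ≡ 41 (mod 173).
Then x ≡ 41·66 ≡ 111 (mod 173); the smallest non-negative solution is x = 111.

111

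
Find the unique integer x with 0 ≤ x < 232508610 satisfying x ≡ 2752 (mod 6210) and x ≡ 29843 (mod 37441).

Write x = 2752 + 6210·k. Then 6210·k ≡ 29843 − 2752 ≡ 27091 (mod 37441).
Need 6210⁻¹ mod 37441. Extended Euclid on (37441, 6210):
37441 = 6*6210 + 181
6210 = 34*181 + 56
181 = 3*56 + 13
56 = 4*13 + 4
13 = 3*4 + 1
4 = 4*1 + 0
Back-substitute:
1 = 13 − 3·4
1 = −3·56 + 13·13
1 = 13·181 − 42·56
1 = −42·6210 + 1441·181
1 = 1441·37441 − 8688·6210
6210⁻¹ ≡ 28753 (mod 37441), so k ≡ 28753·27091 ≡ 24959 (mod 37441).
x = 2752 + 6210·24959 = 154998142.

154998142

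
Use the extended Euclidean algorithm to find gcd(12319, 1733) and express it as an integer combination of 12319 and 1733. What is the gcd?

1

Euclidean algorithm:
12319 = 7*1733 + 188
1733 = 9*188 + 41
188 = 4*41 + 24
41 = 1*24 + 17
24 = 1*17 + 7
17 = 2*7 + 3
7 = 2*3 + 1
3 = 3*1 + 0
gcd(12319, 1733) = 1.
Back-substituting:
1 = 7 − 2·3
1 = −2·17 + 5·7
1 = 5·24 − 7·17
1 = −7·41 + 12·24
1 = 12·188 − 55·41
1 = −55·1733 + 507·188
1 = 507·12319 − 3604·1733
So 1 = (507)·12319 + (-3604)·1733.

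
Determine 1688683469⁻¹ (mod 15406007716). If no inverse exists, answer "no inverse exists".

Compute gcd(1688683469, 15406007716):
15406007716 = 9·1688683469 + 207856495
1688683469 = 8·207856495 + 25831509
207856495 = 8·25831509 + 1204423
25831509 = 21·1204423 + 538626
1204423 = 2·538626 + 127171
538626 = 4·127171 + 29942
127171 = 4·29942 + 7403
29942 = 4·7403 + 330
7403 = 22·330 + 143
330 = 2·143 + 44
143 = 3·44 + 11
44 = 4·11 + 0
The gcd is 11, not 1, hence no inverse exists.

no inverse exists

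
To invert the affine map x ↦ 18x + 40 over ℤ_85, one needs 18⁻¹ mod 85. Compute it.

Extended Euclidean algorithm:
85 = 4·18 + 13
18 = 1·13 + 5
13 = 2·5 + 3
5 = 1·3 + 2
3 = 1·2 + 1
2 = 2·1 + 0
Since gcd(18, 85) = 1, back-substitute to write 1 as a combination:
1 = 3 − 2
1 = −5 + 2·3
1 = 2·13 − 5·5
1 = −5·18 + 7·13
1 = 7·85 − 33·18
So 18·(-33) ≡ 1 (mod 85), and -33 ≡ 52 (mod 85).

52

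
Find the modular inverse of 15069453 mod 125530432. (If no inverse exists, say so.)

97283077

Run Euclid on (125530432, 15069453):
125530432 = 8*15069453 + 4974808
15069453 = 3*4974808 + 145029
4974808 = 34*145029 + 43822
145029 = 3*43822 + 13563
43822 = 3*13563 + 3133
13563 = 4*3133 + 1031
3133 = 3*1031 + 40
1031 = 25*40 + 31
40 = 1*31 + 9
31 = 3*9 + 4
9 = 2*4 + 1
4 = 4*1 + 0
Since gcd(15069453, 125530432) = 1, back-substitute to write 1 as a combination:
1 = 9 − 2·4
1 = −2·31 + 7·9
1 = 7·40 − 9·31
1 = −9·1031 + 232·40
1 = 232·3133 − 705·1031
1 = −705·13563 + 3052·3133
1 = 3052·43822 − 9861·13563
1 = −9861·145029 + 32635·43822
1 = 32635·4974808 − 1119451·145029
1 = −1119451·15069453 + 3390988·4974808
1 = 3390988·125530432 − 28247355·15069453
So 15069453·(-28247355) ≡ 1 (mod 125530432), and -28247355 ≡ 97283077 (mod 125530432).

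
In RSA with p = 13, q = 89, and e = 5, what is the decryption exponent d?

845

φ(n) = (p−1)(q−1) = 12·88 = 1056.
Need d with 5·d ≡ 1 (mod 1056). Apply the extended Euclidean algorithm:
1056 = 211×5 + 1
5 = 5×1 + 0
Back-substitute:
1 = 1056 − 211·5
So 5·(-211) ≡ 1 (mod 1056), hence d ≡ -211 ≡ 845 (mod 1056).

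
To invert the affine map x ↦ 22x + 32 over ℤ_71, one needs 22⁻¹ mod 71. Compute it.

Run Euclid on (71, 22):
71 = 3*22 + 5
22 = 4*5 + 2
5 = 2*2 + 1
2 = 2*1 + 0
The gcd is 1. Working backward:
1 = 5 − 2·2
1 = −2·22 + 9·5
1 = 9·71 − 29·22
Thus 22·(-29) ≡ 1 (mod 71); reducing, -29 mod 71 = 42.

42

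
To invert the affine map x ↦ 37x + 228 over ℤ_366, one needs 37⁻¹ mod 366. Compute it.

277

Run Euclid on (366, 37):
366 = 9×37 + 33
37 = 1×33 + 4
33 = 8×4 + 1
4 = 4×1 + 0
The gcd is 1. Working backward:
1 = 33 − 8·4
1 = −8·37 + 9·33
1 = 9·366 − 89·37
So 37·(-89) ≡ 1 (mod 366), and -89 ≡ 277 (mod 366).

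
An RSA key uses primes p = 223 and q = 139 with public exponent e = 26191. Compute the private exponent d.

φ(n) = (p−1)(q−1) = 222·138 = 30636.
Need d with 26191·d ≡ 1 (mod 30636). Apply the extended Euclidean algorithm:
30636 = 1×26191 + 4445
26191 = 5×4445 + 3966
4445 = 1×3966 + 479
3966 = 8×479 + 134
479 = 3×134 + 77
134 = 1×77 + 57
77 = 1×57 + 20
57 = 2×20 + 17
20 = 1×17 + 3
17 = 5×3 + 2
3 = 1×2 + 1
2 = 2×1 + 0
Back-substitute:
1 = 3 − 2
1 = −17 + 6·3
1 = 6·20 − 7·17
1 = −7·57 + 20·20
1 = 20·77 − 27·57
1 = −27·134 + 47·77
1 = 47·479 − 168·134
1 = −168·3966 + 1391·479
1 = 1391·4445 − 1559·3966
1 = −1559·26191 + 9186·4445
1 = 9186·30636 − 10745·26191
So 26191·(-10745) ≡ 1 (mod 30636), hence d ≡ -10745 ≡ 19891 (mod 30636).

19891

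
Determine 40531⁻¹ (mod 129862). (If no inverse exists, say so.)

29195

gcd(129862, 40531) by repeated division:
129862 = 3*40531 + 8269
40531 = 4*8269 + 7455
8269 = 1*7455 + 814
7455 = 9*814 + 129
814 = 6*129 + 40
129 = 3*40 + 9
40 = 4*9 + 4
9 = 2*4 + 1
4 = 4*1 + 0
The gcd is 1. Working backward:
1 = 9 − 2·4
1 = −2·40 + 9·9
1 = 9·129 − 29·40
1 = −29·814 + 183·129
1 = 183·7455 − 1676·814
1 = −1676·8269 + 1859·7455
1 = 1859·40531 − 9112·8269
1 = −9112·129862 + 29195·40531
So 40531·29195 ≡ 1 (mod 129862).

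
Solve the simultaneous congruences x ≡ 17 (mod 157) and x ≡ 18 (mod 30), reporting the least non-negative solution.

Write x = 17 + 157·k. Then 157·k ≡ 18 − 17 ≡ 1 (mod 30).
Need 157⁻¹ mod 30. Extended Euclid on (30, 7):
30 = 4·7 + 2
7 = 3·2 + 1
2 = 2·1 + 0
Back-substitute:
1 = 7 − 3·2
1 = −3·30 + 13·7
157⁻¹ ≡ 13 (mod 30), so k ≡ 13·1 ≡ 13 (mod 30).
x = 17 + 157·13 = 2058.

2058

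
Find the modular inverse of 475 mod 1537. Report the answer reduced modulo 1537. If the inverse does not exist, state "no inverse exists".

Extended Euclidean algorithm:
1537 = 3×475 + 112
475 = 4×112 + 27
112 = 4×27 + 4
27 = 6×4 + 3
4 = 1×3 + 1
3 = 3×1 + 0
The gcd is 1. Working backward:
1 = 4 − 3
1 = −27 + 7·4
1 = 7·112 − 29·27
1 = −29·475 + 123·112
1 = 123·1537 − 398·475
Thus 475·(-398) ≡ 1 (mod 1537); reducing, -398 mod 1537 = 1139.

1139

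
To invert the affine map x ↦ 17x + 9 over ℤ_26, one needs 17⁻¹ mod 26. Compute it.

23

gcd(26, 17) by repeated division:
26 = 1·17 + 9
17 = 1·9 + 8
9 = 1·8 + 1
8 = 8·1 + 0
Since gcd(17, 26) = 1, back-substitute to write 1 as a combination:
1 = 9 − 8
1 = −17 + 2·9
1 = 2·26 − 3·17
Hence 17⁻¹ ≡ -3 ≡ 23 (mod 26).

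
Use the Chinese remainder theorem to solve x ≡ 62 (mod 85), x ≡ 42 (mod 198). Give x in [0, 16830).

Write x = 62 + 85·k. Then 85·k ≡ 42 − 62 ≡ 178 (mod 198).
Need 85⁻¹ mod 198. Extended Euclid on (198, 85):
198 = 2×85 + 28
85 = 3×28 + 1
28 = 28×1 + 0
Back-substitute:
1 = 85 − 3·28
1 = −3·198 + 7·85
85⁻¹ ≡ 7 (mod 198), so k ≡ 7·178 ≡ 58 (mod 198).
x = 62 + 85·58 = 4992.

4992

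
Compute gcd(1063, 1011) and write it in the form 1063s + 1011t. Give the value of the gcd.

Apply Euclid's algorithm to 1063 and 1011:
1063 = 1·1011 + 52
1011 = 19·52 + 23
52 = 2·23 + 6
23 = 3·6 + 5
6 = 1·5 + 1
5 = 5·1 + 0
gcd(1063, 1011) = 1.
Express as a combination:
1 = 6 − 5
1 = −23 + 4·6
1 = 4·52 − 9·23
1 = −9·1011 + 175·52
1 = 175·1063 − 184·1011
So 1 = (175)·1063 + (-184)·1011.

1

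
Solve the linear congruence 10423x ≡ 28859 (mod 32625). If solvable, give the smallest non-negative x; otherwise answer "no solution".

30083

First find gcd(10423, 32625):
32625 = 3*10423 + 1356
10423 = 7*1356 + 931
1356 = 1*931 + 425
931 = 2*425 + 81
425 = 5*81 + 20
81 = 4*20 + 1
20 = 20*1 + 0
gcd = 1, so a unique solution mod 32625 exists.
Back-substitute for the Bézout coefficients:
1 = 81 − 4·20
1 = −4·425 + 21·81
1 = 21·931 − 46·425
1 = −46·1356 + 67·931
1 = 67·10423 − 515·1356
1 = −515·32625 + 1612·10423
So 10423·(1612) ≡ 1 (mod 32625), giving 10423⁻¹ ≡ 1612.
x ≡ 10423⁻¹·28859 ≡ 1612·28859 ≡ 30083 (mod 32625).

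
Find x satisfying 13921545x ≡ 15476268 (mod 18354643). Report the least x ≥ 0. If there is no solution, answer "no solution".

First find gcd(13921545, 18354643):
18354643 = 1×13921545 + 4433098
13921545 = 3×4433098 + 622251
4433098 = 7×622251 + 77341
622251 = 8×77341 + 3523
77341 = 21×3523 + 3358
3523 = 1×3358 + 165
3358 = 20×165 + 58
165 = 2×58 + 49
58 = 1×49 + 9
49 = 5×9 + 4
9 = 2×4 + 1
4 = 4×1 + 0
gcd = 1, so a unique solution mod 18354643 exists.
Back-substitute for the Bézout coefficients:
1 = 9 − 2·4
1 = −2·49 + 11·9
1 = 11·58 − 13·49
1 = −13·165 + 37·58
1 = 37·3358 − 753·165
1 = −753·3523 + 790·3358
1 = 790·77341 − 17343·3523
1 = −17343·622251 + 139534·77341
1 = 139534·4433098 − 994081·622251
1 = −994081·13921545 + 3121777·4433098
1 = 3121777·18354643 − 4115858·13921545
So 13921545·(-4115858) ≡ 1 (mod 18354643), giving 13921545⁻¹ ≡ 14238785.
x ≡ 13921545⁻¹·15476268 ≡ 14238785·15476268 ≡ 15155686 (mod 18354643).

15155686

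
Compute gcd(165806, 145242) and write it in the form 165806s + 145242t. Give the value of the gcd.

2

Repeated division:
165806 = 1*145242 + 20564
145242 = 7*20564 + 1294
20564 = 15*1294 + 1154
1294 = 1*1154 + 140
1154 = 8*140 + 34
140 = 4*34 + 4
34 = 8*4 + 2
4 = 2*2 + 0
gcd(165806, 145242) = 2.
Back-substituting:
2 = 34 − 8·4
2 = −8·140 + 33·34
2 = 33·1154 − 272·140
2 = −272·1294 + 305·1154
2 = 305·20564 − 4847·1294
2 = −4847·145242 + 34234·20564
2 = 34234·165806 − 39081·145242
So 2 = (34234)·165806 + (-39081)·145242.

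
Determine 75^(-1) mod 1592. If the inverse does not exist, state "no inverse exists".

gcd(1592, 75) by repeated division:
1592 = 21*75 + 17
75 = 4*17 + 7
17 = 2*7 + 3
7 = 2*3 + 1
3 = 3*1 + 0
gcd = 1, so the inverse exists. Back-substitute:
1 = 7 − 2·3
1 = −2·17 + 5·7
1 = 5·75 − 22·17
1 = −22·1592 + 467·75
So 75·467 ≡ 1 (mod 1592).

467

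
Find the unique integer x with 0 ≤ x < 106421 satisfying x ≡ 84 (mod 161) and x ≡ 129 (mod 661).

Write x = 84 + 161·k. Then 161·k ≡ 129 − 84 ≡ 45 (mod 661).
Need 161⁻¹ mod 661. Extended Euclid on (661, 161):
661 = 4*161 + 17
161 = 9*17 + 8
17 = 2*8 + 1
8 = 8*1 + 0
Back-substitute:
1 = 17 − 2·8
1 = −2·161 + 19·17
1 = 19·661 − 78·161
161⁻¹ ≡ 583 (mod 661), so k ≡ 583·45 ≡ 456 (mod 661).
x = 84 + 161·456 = 73500.

73500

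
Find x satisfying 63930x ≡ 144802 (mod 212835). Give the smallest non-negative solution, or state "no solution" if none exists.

no solution

gcd(63930, 212835):
212835 = 3*63930 + 21045
63930 = 3*21045 + 795
21045 = 26*795 + 375
795 = 2*375 + 45
375 = 8*45 + 15
45 = 3*15 + 0
gcd = 15, but 15 ∤ 144802, so the congruence has no solution.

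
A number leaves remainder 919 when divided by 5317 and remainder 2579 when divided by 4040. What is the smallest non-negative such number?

Write x = 919 + 5317·k. Then 5317·k ≡ 2579 − 919 ≡ 1660 (mod 4040).
Need 5317⁻¹ mod 4040. Extended Euclid on (4040, 1277):
4040 = 3×1277 + 209
1277 = 6×209 + 23
209 = 9×23 + 2
23 = 11×2 + 1
2 = 2×1 + 0
Back-substitute:
1 = 23 − 11·2
1 = −11·209 + 100·23
1 = 100·1277 − 611·209
1 = −611·4040 + 1933·1277
5317⁻¹ ≡ 1933 (mod 4040), so k ≡ 1933·1660 ≡ 1020 (mod 4040).
x = 919 + 5317·1020 = 5424259.

5424259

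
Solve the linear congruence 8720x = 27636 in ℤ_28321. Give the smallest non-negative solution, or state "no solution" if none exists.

19633

First find gcd(8720, 28321):
28321 = 3·8720 + 2161
8720 = 4·2161 + 76
2161 = 28·76 + 33
76 = 2·33 + 10
33 = 3·10 + 3
10 = 3·3 + 1
3 = 3·1 + 0
gcd = 1, so a unique solution mod 28321 exists.
Back-substitute for the Bézout coefficients:
1 = 10 − 3·3
1 = −3·33 + 10·10
1 = 10·76 − 23·33
1 = −23·2161 + 654·76
1 = 654·8720 − 2639·2161
1 = −2639·28321 + 8571·8720
So 8720·(8571) ≡ 1 (mod 28321), giving 8720⁻¹ ≡ 8571.
x ≡ 8720⁻¹·27636 ≡ 8571·27636 ≡ 19633 (mod 28321).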